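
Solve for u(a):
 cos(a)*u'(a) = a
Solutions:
 u(a) = C1 + Integral(a/cos(a), a)


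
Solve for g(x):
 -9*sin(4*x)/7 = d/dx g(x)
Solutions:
 g(x) = C1 + 9*cos(4*x)/28


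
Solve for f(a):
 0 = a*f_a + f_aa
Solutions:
 f(a) = C1 + C2*erf(sqrt(2)*a/2)


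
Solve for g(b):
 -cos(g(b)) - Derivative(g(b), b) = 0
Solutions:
 g(b) = pi - asin((C1 + exp(2*b))/(C1 - exp(2*b)))
 g(b) = asin((C1 + exp(2*b))/(C1 - exp(2*b)))


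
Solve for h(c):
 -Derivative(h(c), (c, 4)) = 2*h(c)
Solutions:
 h(c) = (C1*sin(2^(3/4)*c/2) + C2*cos(2^(3/4)*c/2))*exp(-2^(3/4)*c/2) + (C3*sin(2^(3/4)*c/2) + C4*cos(2^(3/4)*c/2))*exp(2^(3/4)*c/2)


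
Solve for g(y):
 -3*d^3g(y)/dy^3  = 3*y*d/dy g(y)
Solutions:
 g(y) = C1 + Integral(C2*airyai(-y) + C3*airybi(-y), y)


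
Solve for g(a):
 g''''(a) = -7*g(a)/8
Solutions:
 g(a) = (C1*sin(2^(3/4)*7^(1/4)*a/4) + C2*cos(2^(3/4)*7^(1/4)*a/4))*exp(-2^(3/4)*7^(1/4)*a/4) + (C3*sin(2^(3/4)*7^(1/4)*a/4) + C4*cos(2^(3/4)*7^(1/4)*a/4))*exp(2^(3/4)*7^(1/4)*a/4)


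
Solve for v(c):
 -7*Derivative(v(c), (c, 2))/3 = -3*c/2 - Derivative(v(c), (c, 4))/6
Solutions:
 v(c) = C1 + C2*c + C3*exp(-sqrt(14)*c) + C4*exp(sqrt(14)*c) + 3*c^3/28


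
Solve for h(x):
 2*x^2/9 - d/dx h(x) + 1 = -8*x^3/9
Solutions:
 h(x) = C1 + 2*x^4/9 + 2*x^3/27 + x


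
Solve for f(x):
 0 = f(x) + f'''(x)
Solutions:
 f(x) = C3*exp(-x) + (C1*sin(sqrt(3)*x/2) + C2*cos(sqrt(3)*x/2))*exp(x/2)


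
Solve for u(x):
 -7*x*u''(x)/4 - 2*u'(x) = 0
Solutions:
 u(x) = C1 + C2/x^(1/7)


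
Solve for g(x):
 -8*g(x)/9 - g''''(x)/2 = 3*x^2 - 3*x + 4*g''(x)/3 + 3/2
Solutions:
 g(x) = -27*x^2/8 + 27*x/8 + (C1 + C2*x)*sin(2*sqrt(3)*x/3) + (C3 + C4*x)*cos(2*sqrt(3)*x/3) + 135/16


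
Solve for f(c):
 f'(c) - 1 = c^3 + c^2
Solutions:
 f(c) = C1 + c^4/4 + c^3/3 + c


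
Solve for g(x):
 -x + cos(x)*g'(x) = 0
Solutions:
 g(x) = C1 + Integral(x/cos(x), x)


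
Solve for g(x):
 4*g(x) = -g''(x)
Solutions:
 g(x) = C1*sin(2*x) + C2*cos(2*x)


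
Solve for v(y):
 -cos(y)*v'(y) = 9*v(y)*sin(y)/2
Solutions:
 v(y) = C1*cos(y)^(9/2)


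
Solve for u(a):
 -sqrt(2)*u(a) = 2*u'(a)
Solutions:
 u(a) = C1*exp(-sqrt(2)*a/2)


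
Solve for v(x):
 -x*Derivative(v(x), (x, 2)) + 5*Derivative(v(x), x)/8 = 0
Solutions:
 v(x) = C1 + C2*x^(13/8)


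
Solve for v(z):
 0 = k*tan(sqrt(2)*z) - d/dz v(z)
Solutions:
 v(z) = C1 - sqrt(2)*k*log(cos(sqrt(2)*z))/2


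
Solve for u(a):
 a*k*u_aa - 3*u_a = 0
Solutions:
 u(a) = C1 + a^(((re(k) + 3)*re(k) + im(k)^2)/(re(k)^2 + im(k)^2))*(C2*sin(3*log(a)*Abs(im(k))/(re(k)^2 + im(k)^2)) + C3*cos(3*log(a)*im(k)/(re(k)^2 + im(k)^2)))


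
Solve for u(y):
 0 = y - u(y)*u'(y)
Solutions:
 u(y) = -sqrt(C1 + y^2)
 u(y) = sqrt(C1 + y^2)


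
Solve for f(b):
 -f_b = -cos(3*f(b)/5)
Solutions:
 -b - 5*log(sin(3*f(b)/5) - 1)/6 + 5*log(sin(3*f(b)/5) + 1)/6 = C1


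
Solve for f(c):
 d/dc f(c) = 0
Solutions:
 f(c) = C1


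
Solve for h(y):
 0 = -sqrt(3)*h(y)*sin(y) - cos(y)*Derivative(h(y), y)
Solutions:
 h(y) = C1*cos(y)^(sqrt(3))


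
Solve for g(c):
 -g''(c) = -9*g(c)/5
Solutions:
 g(c) = C1*exp(-3*sqrt(5)*c/5) + C2*exp(3*sqrt(5)*c/5)


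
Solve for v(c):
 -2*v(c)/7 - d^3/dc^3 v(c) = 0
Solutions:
 v(c) = C3*exp(-2^(1/3)*7^(2/3)*c/7) + (C1*sin(2^(1/3)*sqrt(3)*7^(2/3)*c/14) + C2*cos(2^(1/3)*sqrt(3)*7^(2/3)*c/14))*exp(2^(1/3)*7^(2/3)*c/14)


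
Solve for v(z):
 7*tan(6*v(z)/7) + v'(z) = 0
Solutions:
 v(z) = -7*asin(C1*exp(-6*z))/6 + 7*pi/6
 v(z) = 7*asin(C1*exp(-6*z))/6


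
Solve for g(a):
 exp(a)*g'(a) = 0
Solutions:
 g(a) = C1


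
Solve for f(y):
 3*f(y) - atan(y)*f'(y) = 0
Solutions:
 f(y) = C1*exp(3*Integral(1/atan(y), y))


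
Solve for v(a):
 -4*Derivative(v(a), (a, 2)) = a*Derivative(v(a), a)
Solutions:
 v(a) = C1 + C2*erf(sqrt(2)*a/4)


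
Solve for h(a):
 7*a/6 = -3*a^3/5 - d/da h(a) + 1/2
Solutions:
 h(a) = C1 - 3*a^4/20 - 7*a^2/12 + a/2


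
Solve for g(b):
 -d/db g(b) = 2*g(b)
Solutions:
 g(b) = C1*exp(-2*b)


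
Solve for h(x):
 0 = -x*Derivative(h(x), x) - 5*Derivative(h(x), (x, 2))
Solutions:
 h(x) = C1 + C2*erf(sqrt(10)*x/10)


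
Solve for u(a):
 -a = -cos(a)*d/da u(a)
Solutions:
 u(a) = C1 + Integral(a/cos(a), a)


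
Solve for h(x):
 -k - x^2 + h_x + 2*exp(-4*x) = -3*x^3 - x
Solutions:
 h(x) = C1 + k*x - 3*x^4/4 + x^3/3 - x^2/2 + exp(-4*x)/2


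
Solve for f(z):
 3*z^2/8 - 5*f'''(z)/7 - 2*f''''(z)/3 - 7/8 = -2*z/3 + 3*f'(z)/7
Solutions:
 f(z) = C1 + C2*exp(z*(-10 + 25/(42*sqrt(566) + 1007)^(1/3) + (42*sqrt(566) + 1007)^(1/3))/28)*sin(sqrt(3)*z*(-(42*sqrt(566) + 1007)^(1/3) + 25/(42*sqrt(566) + 1007)^(1/3))/28) + C3*exp(z*(-10 + 25/(42*sqrt(566) + 1007)^(1/3) + (42*sqrt(566) + 1007)^(1/3))/28)*cos(sqrt(3)*z*(-(42*sqrt(566) + 1007)^(1/3) + 25/(42*sqrt(566) + 1007)^(1/3))/28) + C4*exp(-z*(25/(42*sqrt(566) + 1007)^(1/3) + 5 + (42*sqrt(566) + 1007)^(1/3))/14) + 7*z^3/24 + 7*z^2/9 - 119*z/24


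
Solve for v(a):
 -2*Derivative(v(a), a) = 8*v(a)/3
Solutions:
 v(a) = C1*exp(-4*a/3)


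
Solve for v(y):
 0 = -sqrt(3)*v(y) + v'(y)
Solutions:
 v(y) = C1*exp(sqrt(3)*y)


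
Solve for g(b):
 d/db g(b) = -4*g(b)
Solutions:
 g(b) = C1*exp(-4*b)


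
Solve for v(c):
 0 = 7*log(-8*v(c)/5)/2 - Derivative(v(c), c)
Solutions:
 -2*Integral(1/(log(-_y) - log(5) + 3*log(2)), (_y, v(c)))/7 = C1 - c


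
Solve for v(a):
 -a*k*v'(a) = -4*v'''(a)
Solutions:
 v(a) = C1 + Integral(C2*airyai(2^(1/3)*a*k^(1/3)/2) + C3*airybi(2^(1/3)*a*k^(1/3)/2), a)


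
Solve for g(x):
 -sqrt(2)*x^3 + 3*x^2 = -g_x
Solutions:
 g(x) = C1 + sqrt(2)*x^4/4 - x^3


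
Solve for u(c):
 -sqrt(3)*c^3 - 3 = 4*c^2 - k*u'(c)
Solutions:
 u(c) = C1 + sqrt(3)*c^4/(4*k) + 4*c^3/(3*k) + 3*c/k


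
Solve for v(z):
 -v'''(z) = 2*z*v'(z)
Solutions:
 v(z) = C1 + Integral(C2*airyai(-2^(1/3)*z) + C3*airybi(-2^(1/3)*z), z)


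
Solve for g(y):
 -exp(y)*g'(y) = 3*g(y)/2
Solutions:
 g(y) = C1*exp(3*exp(-y)/2)


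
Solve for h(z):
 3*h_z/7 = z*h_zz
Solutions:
 h(z) = C1 + C2*z^(10/7)


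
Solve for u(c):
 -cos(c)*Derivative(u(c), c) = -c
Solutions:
 u(c) = C1 + Integral(c/cos(c), c)


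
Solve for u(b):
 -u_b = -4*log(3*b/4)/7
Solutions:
 u(b) = C1 + 4*b*log(b)/7 - 8*b*log(2)/7 - 4*b/7 + 4*b*log(3)/7


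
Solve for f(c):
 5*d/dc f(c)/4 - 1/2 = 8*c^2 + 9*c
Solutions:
 f(c) = C1 + 32*c^3/15 + 18*c^2/5 + 2*c/5


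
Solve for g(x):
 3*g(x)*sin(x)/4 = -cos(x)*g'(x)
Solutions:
 g(x) = C1*cos(x)^(3/4)


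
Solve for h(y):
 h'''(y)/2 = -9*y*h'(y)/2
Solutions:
 h(y) = C1 + Integral(C2*airyai(-3^(2/3)*y) + C3*airybi(-3^(2/3)*y), y)


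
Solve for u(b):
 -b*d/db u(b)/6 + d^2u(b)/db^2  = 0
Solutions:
 u(b) = C1 + C2*erfi(sqrt(3)*b/6)


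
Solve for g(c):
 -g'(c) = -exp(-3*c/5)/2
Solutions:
 g(c) = C1 - 5*exp(-3*c/5)/6


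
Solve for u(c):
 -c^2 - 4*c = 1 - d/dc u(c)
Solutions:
 u(c) = C1 + c^3/3 + 2*c^2 + c


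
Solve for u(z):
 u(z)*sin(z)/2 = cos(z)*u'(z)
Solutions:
 u(z) = C1/sqrt(cos(z))


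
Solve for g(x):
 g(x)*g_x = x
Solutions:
 g(x) = -sqrt(C1 + x^2)
 g(x) = sqrt(C1 + x^2)


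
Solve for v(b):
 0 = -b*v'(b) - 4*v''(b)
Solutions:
 v(b) = C1 + C2*erf(sqrt(2)*b/4)


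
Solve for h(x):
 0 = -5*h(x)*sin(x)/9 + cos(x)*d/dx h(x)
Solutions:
 h(x) = C1/cos(x)^(5/9)


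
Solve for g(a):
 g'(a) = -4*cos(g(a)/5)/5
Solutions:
 4*a/5 - 5*log(sin(g(a)/5) - 1)/2 + 5*log(sin(g(a)/5) + 1)/2 = C1


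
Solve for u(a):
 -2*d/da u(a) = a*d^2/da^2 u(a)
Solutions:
 u(a) = C1 + C2/a


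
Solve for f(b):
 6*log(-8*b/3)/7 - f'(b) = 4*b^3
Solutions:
 f(b) = C1 - b^4 + 6*b*log(-b)/7 + 6*b*(-log(3) - 1 + 3*log(2))/7


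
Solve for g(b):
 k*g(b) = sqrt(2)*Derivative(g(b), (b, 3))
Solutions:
 g(b) = C1*exp(2^(5/6)*b*k^(1/3)/2) + C2*exp(2^(5/6)*b*k^(1/3)*(-1 + sqrt(3)*I)/4) + C3*exp(-2^(5/6)*b*k^(1/3)*(1 + sqrt(3)*I)/4)


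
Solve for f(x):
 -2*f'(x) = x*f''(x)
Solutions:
 f(x) = C1 + C2/x


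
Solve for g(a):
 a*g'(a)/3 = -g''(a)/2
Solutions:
 g(a) = C1 + C2*erf(sqrt(3)*a/3)


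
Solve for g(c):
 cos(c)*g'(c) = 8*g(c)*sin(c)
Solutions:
 g(c) = C1/cos(c)^8


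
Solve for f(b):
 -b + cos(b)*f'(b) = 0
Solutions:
 f(b) = C1 + Integral(b/cos(b), b)


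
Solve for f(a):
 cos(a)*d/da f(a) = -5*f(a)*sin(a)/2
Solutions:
 f(a) = C1*cos(a)^(5/2)


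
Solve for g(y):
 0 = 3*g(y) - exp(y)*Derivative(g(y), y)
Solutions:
 g(y) = C1*exp(-3*exp(-y))


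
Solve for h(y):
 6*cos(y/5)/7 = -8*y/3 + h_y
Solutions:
 h(y) = C1 + 4*y^2/3 + 30*sin(y/5)/7


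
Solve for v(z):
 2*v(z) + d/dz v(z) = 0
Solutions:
 v(z) = C1*exp(-2*z)


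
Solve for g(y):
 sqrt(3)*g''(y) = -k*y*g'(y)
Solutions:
 g(y) = Piecewise((-sqrt(2)*3^(1/4)*sqrt(pi)*C1*erf(sqrt(2)*3^(3/4)*sqrt(k)*y/6)/(2*sqrt(k)) - C2, (k > 0) | (k < 0)), (-C1*y - C2, True))


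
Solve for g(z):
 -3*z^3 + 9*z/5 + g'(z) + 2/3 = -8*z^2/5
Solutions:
 g(z) = C1 + 3*z^4/4 - 8*z^3/15 - 9*z^2/10 - 2*z/3


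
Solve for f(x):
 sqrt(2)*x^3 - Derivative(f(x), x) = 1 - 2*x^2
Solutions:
 f(x) = C1 + sqrt(2)*x^4/4 + 2*x^3/3 - x


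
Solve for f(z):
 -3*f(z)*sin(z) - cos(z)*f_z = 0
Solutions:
 f(z) = C1*cos(z)^3


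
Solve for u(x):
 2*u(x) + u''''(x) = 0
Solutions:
 u(x) = (C1*sin(2^(3/4)*x/2) + C2*cos(2^(3/4)*x/2))*exp(-2^(3/4)*x/2) + (C3*sin(2^(3/4)*x/2) + C4*cos(2^(3/4)*x/2))*exp(2^(3/4)*x/2)


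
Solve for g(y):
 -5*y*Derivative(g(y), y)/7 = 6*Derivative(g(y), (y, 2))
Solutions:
 g(y) = C1 + C2*erf(sqrt(105)*y/42)


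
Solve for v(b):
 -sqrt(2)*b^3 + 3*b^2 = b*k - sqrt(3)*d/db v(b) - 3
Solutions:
 v(b) = C1 + sqrt(6)*b^4/12 - sqrt(3)*b^3/3 + sqrt(3)*b^2*k/6 - sqrt(3)*b


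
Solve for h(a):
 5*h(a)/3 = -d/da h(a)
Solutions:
 h(a) = C1*exp(-5*a/3)


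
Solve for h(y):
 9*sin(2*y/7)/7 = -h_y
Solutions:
 h(y) = C1 + 9*cos(2*y/7)/2


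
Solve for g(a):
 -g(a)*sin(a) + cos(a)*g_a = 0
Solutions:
 g(a) = C1/cos(a)


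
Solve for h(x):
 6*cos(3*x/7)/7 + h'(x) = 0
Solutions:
 h(x) = C1 - 2*sin(3*x/7)


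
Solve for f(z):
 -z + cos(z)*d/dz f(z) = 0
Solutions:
 f(z) = C1 + Integral(z/cos(z), z)


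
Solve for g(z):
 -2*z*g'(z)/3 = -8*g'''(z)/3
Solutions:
 g(z) = C1 + Integral(C2*airyai(2^(1/3)*z/2) + C3*airybi(2^(1/3)*z/2), z)


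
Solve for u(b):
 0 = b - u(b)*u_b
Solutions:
 u(b) = -sqrt(C1 + b^2)
 u(b) = sqrt(C1 + b^2)


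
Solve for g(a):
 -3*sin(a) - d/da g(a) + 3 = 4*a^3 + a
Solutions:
 g(a) = C1 - a^4 - a^2/2 + 3*a + 3*cos(a)


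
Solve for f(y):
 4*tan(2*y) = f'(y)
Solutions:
 f(y) = C1 - 2*log(cos(2*y))


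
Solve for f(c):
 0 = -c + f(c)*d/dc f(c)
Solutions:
 f(c) = -sqrt(C1 + c^2)
 f(c) = sqrt(C1 + c^2)


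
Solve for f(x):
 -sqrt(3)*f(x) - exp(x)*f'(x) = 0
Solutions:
 f(x) = C1*exp(sqrt(3)*exp(-x))


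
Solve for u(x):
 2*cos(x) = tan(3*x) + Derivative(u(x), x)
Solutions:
 u(x) = C1 + log(cos(3*x))/3 + 2*sin(x)


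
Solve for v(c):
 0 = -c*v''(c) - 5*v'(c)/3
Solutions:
 v(c) = C1 + C2/c^(2/3)


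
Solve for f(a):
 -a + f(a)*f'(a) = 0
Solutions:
 f(a) = -sqrt(C1 + a^2)
 f(a) = sqrt(C1 + a^2)


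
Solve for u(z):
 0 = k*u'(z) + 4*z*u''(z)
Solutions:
 u(z) = C1 + z^(1 - re(k)/4)*(C2*sin(log(z)*Abs(im(k))/4) + C3*cos(log(z)*im(k)/4))


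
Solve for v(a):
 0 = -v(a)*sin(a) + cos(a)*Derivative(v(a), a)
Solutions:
 v(a) = C1/cos(a)


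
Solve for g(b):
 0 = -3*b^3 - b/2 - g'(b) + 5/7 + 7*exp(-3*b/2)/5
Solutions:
 g(b) = C1 - 3*b^4/4 - b^2/4 + 5*b/7 - 14*exp(-3*b/2)/15


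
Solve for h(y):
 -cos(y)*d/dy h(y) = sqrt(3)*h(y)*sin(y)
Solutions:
 h(y) = C1*cos(y)^(sqrt(3))


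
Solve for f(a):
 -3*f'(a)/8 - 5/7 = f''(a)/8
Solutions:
 f(a) = C1 + C2*exp(-3*a) - 40*a/21


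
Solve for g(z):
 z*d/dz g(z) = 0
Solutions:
 g(z) = C1


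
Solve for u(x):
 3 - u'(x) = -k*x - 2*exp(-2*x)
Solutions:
 u(x) = C1 + k*x^2/2 + 3*x - exp(-2*x)


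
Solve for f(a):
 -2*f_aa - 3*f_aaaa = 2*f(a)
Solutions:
 f(a) = (C1*sin(2^(1/4)*3^(3/4)*a*cos(atan(sqrt(5))/2)/3) + C2*cos(2^(1/4)*3^(3/4)*a*cos(atan(sqrt(5))/2)/3))*exp(-2^(1/4)*3^(3/4)*a*sin(atan(sqrt(5))/2)/3) + (C3*sin(2^(1/4)*3^(3/4)*a*cos(atan(sqrt(5))/2)/3) + C4*cos(2^(1/4)*3^(3/4)*a*cos(atan(sqrt(5))/2)/3))*exp(2^(1/4)*3^(3/4)*a*sin(atan(sqrt(5))/2)/3)


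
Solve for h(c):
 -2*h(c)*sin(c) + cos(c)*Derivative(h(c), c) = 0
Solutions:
 h(c) = C1/cos(c)^2


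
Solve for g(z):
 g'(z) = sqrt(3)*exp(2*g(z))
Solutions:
 g(z) = log(-sqrt(-1/(C1 + sqrt(3)*z))) - log(2)/2
 g(z) = log(-1/(C1 + sqrt(3)*z))/2 - log(2)/2


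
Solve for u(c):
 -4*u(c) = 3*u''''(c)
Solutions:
 u(c) = (C1*sin(3^(3/4)*c/3) + C2*cos(3^(3/4)*c/3))*exp(-3^(3/4)*c/3) + (C3*sin(3^(3/4)*c/3) + C4*cos(3^(3/4)*c/3))*exp(3^(3/4)*c/3)


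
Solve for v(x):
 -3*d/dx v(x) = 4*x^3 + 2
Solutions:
 v(x) = C1 - x^4/3 - 2*x/3


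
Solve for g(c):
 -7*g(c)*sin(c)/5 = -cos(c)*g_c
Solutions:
 g(c) = C1/cos(c)^(7/5)


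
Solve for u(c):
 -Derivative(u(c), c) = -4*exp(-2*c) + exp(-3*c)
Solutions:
 u(c) = C1 - 2*exp(-2*c) + exp(-3*c)/3


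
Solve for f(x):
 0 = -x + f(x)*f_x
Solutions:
 f(x) = -sqrt(C1 + x^2)
 f(x) = sqrt(C1 + x^2)


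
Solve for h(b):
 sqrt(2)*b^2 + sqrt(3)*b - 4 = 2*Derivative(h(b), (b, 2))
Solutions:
 h(b) = C1 + C2*b + sqrt(2)*b^4/24 + sqrt(3)*b^3/12 - b^2


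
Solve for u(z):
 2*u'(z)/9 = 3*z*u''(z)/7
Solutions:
 u(z) = C1 + C2*z^(41/27)


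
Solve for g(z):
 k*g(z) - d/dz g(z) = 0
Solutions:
 g(z) = C1*exp(k*z)


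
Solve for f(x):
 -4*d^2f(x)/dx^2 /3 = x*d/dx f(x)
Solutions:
 f(x) = C1 + C2*erf(sqrt(6)*x/4)


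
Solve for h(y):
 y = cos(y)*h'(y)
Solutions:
 h(y) = C1 + Integral(y/cos(y), y)


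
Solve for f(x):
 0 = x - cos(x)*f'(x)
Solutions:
 f(x) = C1 + Integral(x/cos(x), x)


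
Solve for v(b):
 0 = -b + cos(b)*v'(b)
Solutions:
 v(b) = C1 + Integral(b/cos(b), b)


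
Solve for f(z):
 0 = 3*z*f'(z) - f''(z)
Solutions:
 f(z) = C1 + C2*erfi(sqrt(6)*z/2)


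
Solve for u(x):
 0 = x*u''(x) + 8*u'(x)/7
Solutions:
 u(x) = C1 + C2/x^(1/7)


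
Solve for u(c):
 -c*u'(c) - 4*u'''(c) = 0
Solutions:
 u(c) = C1 + Integral(C2*airyai(-2^(1/3)*c/2) + C3*airybi(-2^(1/3)*c/2), c)


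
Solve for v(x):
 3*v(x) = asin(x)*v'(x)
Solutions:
 v(x) = C1*exp(3*Integral(1/asin(x), x))


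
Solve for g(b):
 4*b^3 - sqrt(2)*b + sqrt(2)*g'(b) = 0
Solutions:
 g(b) = C1 - sqrt(2)*b^4/2 + b^2/2


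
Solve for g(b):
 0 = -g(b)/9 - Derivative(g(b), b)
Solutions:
 g(b) = C1*exp(-b/9)


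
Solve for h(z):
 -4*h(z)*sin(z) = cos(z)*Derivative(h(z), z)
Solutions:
 h(z) = C1*cos(z)^4


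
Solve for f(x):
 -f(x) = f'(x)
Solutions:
 f(x) = C1*exp(-x)


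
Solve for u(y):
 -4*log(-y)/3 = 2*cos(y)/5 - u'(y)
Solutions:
 u(y) = C1 + 4*y*log(-y)/3 - 4*y/3 + 2*sin(y)/5


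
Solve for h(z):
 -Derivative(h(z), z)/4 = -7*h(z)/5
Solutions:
 h(z) = C1*exp(28*z/5)


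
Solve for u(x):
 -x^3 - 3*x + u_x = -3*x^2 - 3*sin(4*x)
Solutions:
 u(x) = C1 + x^4/4 - x^3 + 3*x^2/2 + 3*cos(4*x)/4


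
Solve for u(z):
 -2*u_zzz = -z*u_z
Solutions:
 u(z) = C1 + Integral(C2*airyai(2^(2/3)*z/2) + C3*airybi(2^(2/3)*z/2), z)


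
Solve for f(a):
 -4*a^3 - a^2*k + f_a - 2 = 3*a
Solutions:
 f(a) = C1 + a^4 + a^3*k/3 + 3*a^2/2 + 2*a


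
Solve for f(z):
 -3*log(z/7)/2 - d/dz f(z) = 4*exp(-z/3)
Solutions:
 f(z) = C1 - 3*z*log(z)/2 + 3*z*(1 + log(7))/2 + 12*exp(-z/3)


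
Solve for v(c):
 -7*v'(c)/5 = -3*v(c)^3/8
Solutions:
 v(c) = -2*sqrt(7)*sqrt(-1/(C1 + 15*c))
 v(c) = 2*sqrt(7)*sqrt(-1/(C1 + 15*c))


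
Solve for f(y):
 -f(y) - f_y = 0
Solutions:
 f(y) = C1*exp(-y)


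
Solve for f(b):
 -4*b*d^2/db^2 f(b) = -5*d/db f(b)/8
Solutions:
 f(b) = C1 + C2*b^(37/32)


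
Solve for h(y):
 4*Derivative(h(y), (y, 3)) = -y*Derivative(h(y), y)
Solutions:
 h(y) = C1 + Integral(C2*airyai(-2^(1/3)*y/2) + C3*airybi(-2^(1/3)*y/2), y)


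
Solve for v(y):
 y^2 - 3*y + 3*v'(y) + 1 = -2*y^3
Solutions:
 v(y) = C1 - y^4/6 - y^3/9 + y^2/2 - y/3


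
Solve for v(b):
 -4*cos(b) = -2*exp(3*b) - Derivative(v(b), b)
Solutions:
 v(b) = C1 - 2*exp(3*b)/3 + 4*sin(b)


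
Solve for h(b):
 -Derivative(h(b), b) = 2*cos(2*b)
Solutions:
 h(b) = C1 - sin(2*b)


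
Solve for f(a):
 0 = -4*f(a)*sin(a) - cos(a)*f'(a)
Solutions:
 f(a) = C1*cos(a)^4


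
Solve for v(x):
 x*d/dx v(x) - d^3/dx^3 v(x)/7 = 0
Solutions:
 v(x) = C1 + Integral(C2*airyai(7^(1/3)*x) + C3*airybi(7^(1/3)*x), x)


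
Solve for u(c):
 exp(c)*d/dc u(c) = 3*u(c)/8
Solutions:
 u(c) = C1*exp(-3*exp(-c)/8)


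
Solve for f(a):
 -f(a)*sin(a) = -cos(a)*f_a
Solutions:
 f(a) = C1/cos(a)


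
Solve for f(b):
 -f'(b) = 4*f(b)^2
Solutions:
 f(b) = 1/(C1 + 4*b)


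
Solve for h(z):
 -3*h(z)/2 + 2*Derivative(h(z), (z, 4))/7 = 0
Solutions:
 h(z) = C1*exp(-sqrt(2)*21^(1/4)*z/2) + C2*exp(sqrt(2)*21^(1/4)*z/2) + C3*sin(sqrt(2)*21^(1/4)*z/2) + C4*cos(sqrt(2)*21^(1/4)*z/2)


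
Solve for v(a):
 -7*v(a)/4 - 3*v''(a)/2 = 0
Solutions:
 v(a) = C1*sin(sqrt(42)*a/6) + C2*cos(sqrt(42)*a/6)


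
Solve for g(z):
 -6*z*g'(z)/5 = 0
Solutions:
 g(z) = C1


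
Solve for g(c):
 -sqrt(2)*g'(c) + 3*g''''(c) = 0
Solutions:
 g(c) = C1 + C4*exp(2^(1/6)*3^(2/3)*c/3) + (C2*sin(6^(1/6)*c/2) + C3*cos(6^(1/6)*c/2))*exp(-2^(1/6)*3^(2/3)*c/6)


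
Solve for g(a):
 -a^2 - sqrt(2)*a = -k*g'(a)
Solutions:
 g(a) = C1 + a^3/(3*k) + sqrt(2)*a^2/(2*k)


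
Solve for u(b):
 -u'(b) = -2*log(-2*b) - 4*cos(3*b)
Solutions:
 u(b) = C1 + 2*b*log(-b) - 2*b + 2*b*log(2) + 4*sin(3*b)/3


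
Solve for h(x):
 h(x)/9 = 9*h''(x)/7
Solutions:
 h(x) = C1*exp(-sqrt(7)*x/9) + C2*exp(sqrt(7)*x/9)


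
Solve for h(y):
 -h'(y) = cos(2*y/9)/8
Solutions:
 h(y) = C1 - 9*sin(2*y/9)/16


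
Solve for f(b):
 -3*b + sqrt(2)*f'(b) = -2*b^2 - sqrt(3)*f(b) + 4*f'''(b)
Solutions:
 f(b) = C1*exp(-b*(sqrt(6)/(sqrt(81 - 2*sqrt(2)) + 9)^(1/3) + sqrt(3)*(sqrt(81 - 2*sqrt(2)) + 9)^(1/3))/12)*sin(b*(-sqrt(2)/(sqrt(81 - 2*sqrt(2)) + 9)^(1/3) + (sqrt(81 - 2*sqrt(2)) + 9)^(1/3))/4) + C2*exp(-b*(sqrt(6)/(sqrt(81 - 2*sqrt(2)) + 9)^(1/3) + sqrt(3)*(sqrt(81 - 2*sqrt(2)) + 9)^(1/3))/12)*cos(b*(-sqrt(2)/(sqrt(81 - 2*sqrt(2)) + 9)^(1/3) + (sqrt(81 - 2*sqrt(2)) + 9)^(1/3))/4) + C3*exp(b*(sqrt(6)/(sqrt(81 - 2*sqrt(2)) + 9)^(1/3) + sqrt(3)*(sqrt(81 - 2*sqrt(2)) + 9)^(1/3))/6) - 2*sqrt(3)*b^2/3 + sqrt(3)*b + 4*sqrt(2)*b/3 - 8*sqrt(3)/9 - sqrt(2)


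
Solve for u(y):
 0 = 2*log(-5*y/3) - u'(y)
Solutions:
 u(y) = C1 + 2*y*log(-y) + 2*y*(-log(3) - 1 + log(5))


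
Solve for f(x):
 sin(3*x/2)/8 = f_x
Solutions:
 f(x) = C1 - cos(3*x/2)/12


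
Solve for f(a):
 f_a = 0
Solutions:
 f(a) = C1


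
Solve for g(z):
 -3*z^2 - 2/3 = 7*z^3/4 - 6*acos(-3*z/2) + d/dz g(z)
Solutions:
 g(z) = C1 - 7*z^4/16 - z^3 + 6*z*acos(-3*z/2) - 2*z/3 + 2*sqrt(4 - 9*z^2)


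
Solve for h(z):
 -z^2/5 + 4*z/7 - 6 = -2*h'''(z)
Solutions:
 h(z) = C1 + C2*z + C3*z^2 + z^5/600 - z^4/84 + z^3/2


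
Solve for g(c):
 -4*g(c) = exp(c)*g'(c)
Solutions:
 g(c) = C1*exp(4*exp(-c))


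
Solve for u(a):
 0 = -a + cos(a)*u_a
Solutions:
 u(a) = C1 + Integral(a/cos(a), a)


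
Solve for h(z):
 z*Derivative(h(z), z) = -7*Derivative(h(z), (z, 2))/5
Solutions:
 h(z) = C1 + C2*erf(sqrt(70)*z/14)


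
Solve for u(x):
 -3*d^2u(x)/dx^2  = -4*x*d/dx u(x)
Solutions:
 u(x) = C1 + C2*erfi(sqrt(6)*x/3)


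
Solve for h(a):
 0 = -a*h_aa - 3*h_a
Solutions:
 h(a) = C1 + C2/a^2


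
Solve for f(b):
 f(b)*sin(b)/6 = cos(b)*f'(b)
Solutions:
 f(b) = C1/cos(b)^(1/6)


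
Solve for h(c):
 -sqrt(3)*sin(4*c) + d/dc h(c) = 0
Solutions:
 h(c) = C1 - sqrt(3)*cos(4*c)/4


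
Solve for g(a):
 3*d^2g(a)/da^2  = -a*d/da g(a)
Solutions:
 g(a) = C1 + C2*erf(sqrt(6)*a/6)


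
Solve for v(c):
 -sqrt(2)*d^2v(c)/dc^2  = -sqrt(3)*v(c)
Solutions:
 v(c) = C1*exp(-2^(3/4)*3^(1/4)*c/2) + C2*exp(2^(3/4)*3^(1/4)*c/2)


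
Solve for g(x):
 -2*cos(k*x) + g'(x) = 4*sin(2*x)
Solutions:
 g(x) = C1 - 2*cos(2*x) + 2*sin(k*x)/k


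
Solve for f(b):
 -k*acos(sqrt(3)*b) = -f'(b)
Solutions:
 f(b) = C1 + k*(b*acos(sqrt(3)*b) - sqrt(3)*sqrt(1 - 3*b^2)/3)


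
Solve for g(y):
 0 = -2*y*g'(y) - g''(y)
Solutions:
 g(y) = C1 + C2*erf(y)


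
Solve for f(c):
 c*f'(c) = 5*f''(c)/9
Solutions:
 f(c) = C1 + C2*erfi(3*sqrt(10)*c/10)


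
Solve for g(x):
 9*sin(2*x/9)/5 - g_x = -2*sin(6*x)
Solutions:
 g(x) = C1 - 81*cos(2*x/9)/10 - cos(6*x)/3


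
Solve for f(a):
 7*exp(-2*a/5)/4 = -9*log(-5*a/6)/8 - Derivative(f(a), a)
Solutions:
 f(a) = C1 - 9*a*log(-a)/8 + 9*a*(-log(5) + 1 + log(6))/8 + 35*exp(-2*a/5)/8


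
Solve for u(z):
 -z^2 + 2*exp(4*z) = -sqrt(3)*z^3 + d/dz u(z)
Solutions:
 u(z) = C1 + sqrt(3)*z^4/4 - z^3/3 + exp(4*z)/2


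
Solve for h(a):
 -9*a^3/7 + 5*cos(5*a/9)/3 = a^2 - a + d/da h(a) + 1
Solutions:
 h(a) = C1 - 9*a^4/28 - a^3/3 + a^2/2 - a + 3*sin(5*a/9)


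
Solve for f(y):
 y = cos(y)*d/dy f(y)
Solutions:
 f(y) = C1 + Integral(y/cos(y), y)


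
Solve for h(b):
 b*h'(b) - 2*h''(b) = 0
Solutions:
 h(b) = C1 + C2*erfi(b/2)


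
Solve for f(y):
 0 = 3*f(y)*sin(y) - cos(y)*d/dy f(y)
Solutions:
 f(y) = C1/cos(y)^3


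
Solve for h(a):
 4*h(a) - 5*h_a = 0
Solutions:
 h(a) = C1*exp(4*a/5)


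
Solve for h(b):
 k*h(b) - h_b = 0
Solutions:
 h(b) = C1*exp(b*k)


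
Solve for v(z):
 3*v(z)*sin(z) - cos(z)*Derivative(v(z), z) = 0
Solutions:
 v(z) = C1/cos(z)^3


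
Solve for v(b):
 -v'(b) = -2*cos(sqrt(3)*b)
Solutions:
 v(b) = C1 + 2*sqrt(3)*sin(sqrt(3)*b)/3


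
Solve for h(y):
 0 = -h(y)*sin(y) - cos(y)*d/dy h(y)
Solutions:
 h(y) = C1*cos(y)


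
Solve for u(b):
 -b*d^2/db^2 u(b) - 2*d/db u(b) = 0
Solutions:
 u(b) = C1 + C2/b


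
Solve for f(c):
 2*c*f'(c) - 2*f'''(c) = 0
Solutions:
 f(c) = C1 + Integral(C2*airyai(c) + C3*airybi(c), c)


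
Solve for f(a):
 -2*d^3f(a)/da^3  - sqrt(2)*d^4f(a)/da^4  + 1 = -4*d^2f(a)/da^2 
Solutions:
 f(a) = C1 + C2*a + C3*exp(sqrt(2)*a*(-1 + sqrt(1 + 4*sqrt(2)))/2) + C4*exp(-sqrt(2)*a*(1 + sqrt(1 + 4*sqrt(2)))/2) - a^2/8


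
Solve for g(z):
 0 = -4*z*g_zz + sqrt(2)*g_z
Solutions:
 g(z) = C1 + C2*z^(sqrt(2)/4 + 1)


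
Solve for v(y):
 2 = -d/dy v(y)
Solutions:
 v(y) = C1 - 2*y


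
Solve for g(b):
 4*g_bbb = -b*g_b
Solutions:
 g(b) = C1 + Integral(C2*airyai(-2^(1/3)*b/2) + C3*airybi(-2^(1/3)*b/2), b)


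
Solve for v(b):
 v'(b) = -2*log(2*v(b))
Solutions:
 Integral(1/(log(_y) + log(2)), (_y, v(b)))/2 = C1 - b


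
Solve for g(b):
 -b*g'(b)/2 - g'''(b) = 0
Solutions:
 g(b) = C1 + Integral(C2*airyai(-2^(2/3)*b/2) + C3*airybi(-2^(2/3)*b/2), b)


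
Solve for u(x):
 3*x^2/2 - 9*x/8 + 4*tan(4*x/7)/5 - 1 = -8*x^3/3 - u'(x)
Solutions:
 u(x) = C1 - 2*x^4/3 - x^3/2 + 9*x^2/16 + x + 7*log(cos(4*x/7))/5


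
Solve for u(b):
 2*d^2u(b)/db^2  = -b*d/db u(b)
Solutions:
 u(b) = C1 + C2*erf(b/2)


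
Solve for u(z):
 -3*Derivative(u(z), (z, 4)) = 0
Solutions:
 u(z) = C1 + C2*z + C3*z^2 + C4*z^3


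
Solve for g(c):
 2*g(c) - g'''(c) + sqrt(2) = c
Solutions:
 g(c) = C3*exp(2^(1/3)*c) + c/2 + (C1*sin(2^(1/3)*sqrt(3)*c/2) + C2*cos(2^(1/3)*sqrt(3)*c/2))*exp(-2^(1/3)*c/2) - sqrt(2)/2


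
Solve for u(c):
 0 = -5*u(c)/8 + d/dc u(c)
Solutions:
 u(c) = C1*exp(5*c/8)


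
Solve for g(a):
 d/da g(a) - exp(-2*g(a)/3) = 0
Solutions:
 g(a) = 3*log(-sqrt(C1 + a)) - 3*log(3) + 3*log(6)/2
 g(a) = 3*log(C1 + a)/2 - 3*log(3) + 3*log(6)/2


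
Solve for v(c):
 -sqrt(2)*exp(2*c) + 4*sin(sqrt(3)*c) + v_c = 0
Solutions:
 v(c) = C1 + sqrt(2)*exp(2*c)/2 + 4*sqrt(3)*cos(sqrt(3)*c)/3


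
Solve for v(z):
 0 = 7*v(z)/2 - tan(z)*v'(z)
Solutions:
 v(z) = C1*sin(z)^(7/2)


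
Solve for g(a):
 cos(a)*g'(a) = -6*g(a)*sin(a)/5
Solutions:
 g(a) = C1*cos(a)^(6/5)


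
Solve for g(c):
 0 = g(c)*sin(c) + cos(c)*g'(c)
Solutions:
 g(c) = C1*cos(c)


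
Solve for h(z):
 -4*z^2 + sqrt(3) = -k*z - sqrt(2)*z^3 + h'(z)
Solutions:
 h(z) = C1 + k*z^2/2 + sqrt(2)*z^4/4 - 4*z^3/3 + sqrt(3)*z


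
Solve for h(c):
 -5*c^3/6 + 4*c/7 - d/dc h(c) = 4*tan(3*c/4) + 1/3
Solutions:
 h(c) = C1 - 5*c^4/24 + 2*c^2/7 - c/3 + 16*log(cos(3*c/4))/3


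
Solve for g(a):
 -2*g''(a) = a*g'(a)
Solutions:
 g(a) = C1 + C2*erf(a/2)


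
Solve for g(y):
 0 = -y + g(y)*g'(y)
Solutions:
 g(y) = -sqrt(C1 + y^2)
 g(y) = sqrt(C1 + y^2)


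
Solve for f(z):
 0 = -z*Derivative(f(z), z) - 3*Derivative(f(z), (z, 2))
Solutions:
 f(z) = C1 + C2*erf(sqrt(6)*z/6)


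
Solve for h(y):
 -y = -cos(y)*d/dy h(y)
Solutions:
 h(y) = C1 + Integral(y/cos(y), y)


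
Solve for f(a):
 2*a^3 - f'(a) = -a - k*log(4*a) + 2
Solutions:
 f(a) = C1 + a^4/2 + a^2/2 + a*k*log(a) - a*k + a*k*log(4) - 2*a


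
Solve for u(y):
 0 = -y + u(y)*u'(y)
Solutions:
 u(y) = -sqrt(C1 + y^2)
 u(y) = sqrt(C1 + y^2)


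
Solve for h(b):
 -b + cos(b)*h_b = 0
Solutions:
 h(b) = C1 + Integral(b/cos(b), b)


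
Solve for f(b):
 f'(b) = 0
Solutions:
 f(b) = C1


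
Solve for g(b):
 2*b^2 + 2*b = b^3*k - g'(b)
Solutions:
 g(b) = C1 + b^4*k/4 - 2*b^3/3 - b^2


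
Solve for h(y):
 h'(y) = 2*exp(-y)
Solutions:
 h(y) = C1 - 2*exp(-y)


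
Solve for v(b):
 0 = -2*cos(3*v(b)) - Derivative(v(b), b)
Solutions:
 v(b) = -asin((C1 + exp(12*b))/(C1 - exp(12*b)))/3 + pi/3
 v(b) = asin((C1 + exp(12*b))/(C1 - exp(12*b)))/3


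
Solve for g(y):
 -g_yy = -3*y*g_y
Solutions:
 g(y) = C1 + C2*erfi(sqrt(6)*y/2)


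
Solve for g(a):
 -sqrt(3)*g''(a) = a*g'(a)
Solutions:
 g(a) = C1 + C2*erf(sqrt(2)*3^(3/4)*a/6)


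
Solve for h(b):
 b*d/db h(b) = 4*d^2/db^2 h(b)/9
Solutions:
 h(b) = C1 + C2*erfi(3*sqrt(2)*b/4)


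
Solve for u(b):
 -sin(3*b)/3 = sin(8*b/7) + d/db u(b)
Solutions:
 u(b) = C1 + 7*cos(8*b/7)/8 + cos(3*b)/9


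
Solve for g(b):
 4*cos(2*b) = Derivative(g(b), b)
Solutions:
 g(b) = C1 + 2*sin(2*b)


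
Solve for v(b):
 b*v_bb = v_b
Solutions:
 v(b) = C1 + C2*b^2


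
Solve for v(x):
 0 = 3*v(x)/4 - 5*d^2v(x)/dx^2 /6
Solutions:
 v(x) = C1*exp(-3*sqrt(10)*x/10) + C2*exp(3*sqrt(10)*x/10)


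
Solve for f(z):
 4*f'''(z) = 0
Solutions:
 f(z) = C1 + C2*z + C3*z^2


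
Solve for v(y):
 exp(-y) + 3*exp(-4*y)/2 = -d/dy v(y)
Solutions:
 v(y) = C1 + exp(-y) + 3*exp(-4*y)/8


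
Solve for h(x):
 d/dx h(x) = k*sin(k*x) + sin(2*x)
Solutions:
 h(x) = C1 - cos(2*x)/2 - cos(k*x)


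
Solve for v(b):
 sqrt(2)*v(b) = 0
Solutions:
 v(b) = 0


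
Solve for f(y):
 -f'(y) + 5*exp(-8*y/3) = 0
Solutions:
 f(y) = C1 - 15*exp(-8*y/3)/8


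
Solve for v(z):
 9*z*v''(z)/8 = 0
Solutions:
 v(z) = C1 + C2*z


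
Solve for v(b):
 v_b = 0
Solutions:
 v(b) = C1


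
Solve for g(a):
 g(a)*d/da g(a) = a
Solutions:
 g(a) = -sqrt(C1 + a^2)
 g(a) = sqrt(C1 + a^2)


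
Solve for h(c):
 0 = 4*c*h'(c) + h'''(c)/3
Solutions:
 h(c) = C1 + Integral(C2*airyai(-12^(1/3)*c) + C3*airybi(-12^(1/3)*c), c)


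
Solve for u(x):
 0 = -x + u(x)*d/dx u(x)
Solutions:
 u(x) = -sqrt(C1 + x^2)
 u(x) = sqrt(C1 + x^2)


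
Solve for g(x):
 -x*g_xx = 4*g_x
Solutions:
 g(x) = C1 + C2/x^3


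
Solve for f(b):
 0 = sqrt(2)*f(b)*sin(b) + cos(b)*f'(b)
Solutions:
 f(b) = C1*cos(b)^(sqrt(2))


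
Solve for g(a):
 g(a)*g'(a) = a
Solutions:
 g(a) = -sqrt(C1 + a^2)
 g(a) = sqrt(C1 + a^2)


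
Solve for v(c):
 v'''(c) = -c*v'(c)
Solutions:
 v(c) = C1 + Integral(C2*airyai(-c) + C3*airybi(-c), c)


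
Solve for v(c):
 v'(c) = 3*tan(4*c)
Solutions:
 v(c) = C1 - 3*log(cos(4*c))/4


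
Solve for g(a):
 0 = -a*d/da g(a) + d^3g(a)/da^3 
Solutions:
 g(a) = C1 + Integral(C2*airyai(a) + C3*airybi(a), a)


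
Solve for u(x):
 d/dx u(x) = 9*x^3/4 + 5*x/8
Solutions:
 u(x) = C1 + 9*x^4/16 + 5*x^2/16


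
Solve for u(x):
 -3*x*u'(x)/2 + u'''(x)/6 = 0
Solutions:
 u(x) = C1 + Integral(C2*airyai(3^(2/3)*x) + C3*airybi(3^(2/3)*x), x)


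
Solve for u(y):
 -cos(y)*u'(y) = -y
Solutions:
 u(y) = C1 + Integral(y/cos(y), y)


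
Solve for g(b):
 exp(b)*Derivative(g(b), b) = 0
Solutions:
 g(b) = C1


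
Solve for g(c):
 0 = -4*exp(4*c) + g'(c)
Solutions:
 g(c) = C1 + exp(4*c)


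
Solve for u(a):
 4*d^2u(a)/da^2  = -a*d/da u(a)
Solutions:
 u(a) = C1 + C2*erf(sqrt(2)*a/4)


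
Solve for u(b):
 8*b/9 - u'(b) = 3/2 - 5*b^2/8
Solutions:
 u(b) = C1 + 5*b^3/24 + 4*b^2/9 - 3*b/2


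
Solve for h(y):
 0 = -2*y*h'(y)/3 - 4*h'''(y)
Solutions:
 h(y) = C1 + Integral(C2*airyai(-6^(2/3)*y/6) + C3*airybi(-6^(2/3)*y/6), y)


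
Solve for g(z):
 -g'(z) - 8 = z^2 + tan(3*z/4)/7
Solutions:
 g(z) = C1 - z^3/3 - 8*z + 4*log(cos(3*z/4))/21


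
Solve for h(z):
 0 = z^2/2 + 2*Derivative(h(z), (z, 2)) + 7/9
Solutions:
 h(z) = C1 + C2*z - z^4/48 - 7*z^2/36


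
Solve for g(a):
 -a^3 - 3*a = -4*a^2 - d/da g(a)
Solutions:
 g(a) = C1 + a^4/4 - 4*a^3/3 + 3*a^2/2


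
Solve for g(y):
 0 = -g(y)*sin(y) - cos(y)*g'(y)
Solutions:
 g(y) = C1*cos(y)


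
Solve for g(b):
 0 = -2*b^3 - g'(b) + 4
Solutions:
 g(b) = C1 - b^4/2 + 4*b


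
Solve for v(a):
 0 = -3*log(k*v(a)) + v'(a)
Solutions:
 li(k*v(a))/k = C1 + 3*a


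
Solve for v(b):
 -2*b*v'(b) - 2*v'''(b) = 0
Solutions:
 v(b) = C1 + Integral(C2*airyai(-b) + C3*airybi(-b), b)


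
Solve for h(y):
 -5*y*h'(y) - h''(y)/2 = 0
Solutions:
 h(y) = C1 + C2*erf(sqrt(5)*y)


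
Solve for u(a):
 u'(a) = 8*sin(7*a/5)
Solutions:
 u(a) = C1 - 40*cos(7*a/5)/7


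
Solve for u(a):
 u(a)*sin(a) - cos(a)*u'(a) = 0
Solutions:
 u(a) = C1/cos(a)


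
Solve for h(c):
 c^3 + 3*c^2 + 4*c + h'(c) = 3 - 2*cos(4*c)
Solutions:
 h(c) = C1 - c^4/4 - c^3 - 2*c^2 + 3*c - sin(4*c)/2


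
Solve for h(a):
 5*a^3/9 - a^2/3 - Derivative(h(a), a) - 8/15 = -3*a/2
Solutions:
 h(a) = C1 + 5*a^4/36 - a^3/9 + 3*a^2/4 - 8*a/15


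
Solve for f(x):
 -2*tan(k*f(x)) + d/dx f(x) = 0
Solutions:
 f(x) = Piecewise((-asin(exp(C1*k + 2*k*x))/k + pi/k, Ne(k, 0)), (nan, True))
 f(x) = Piecewise((asin(exp(C1*k + 2*k*x))/k, Ne(k, 0)), (nan, True))


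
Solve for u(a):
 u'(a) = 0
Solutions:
 u(a) = C1


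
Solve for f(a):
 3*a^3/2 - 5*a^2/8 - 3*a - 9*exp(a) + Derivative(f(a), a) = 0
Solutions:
 f(a) = C1 - 3*a^4/8 + 5*a^3/24 + 3*a^2/2 + 9*exp(a)


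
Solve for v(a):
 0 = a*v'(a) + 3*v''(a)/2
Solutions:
 v(a) = C1 + C2*erf(sqrt(3)*a/3)


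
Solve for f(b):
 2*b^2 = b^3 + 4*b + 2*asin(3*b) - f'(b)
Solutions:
 f(b) = C1 + b^4/4 - 2*b^3/3 + 2*b^2 + 2*b*asin(3*b) + 2*sqrt(1 - 9*b^2)/3


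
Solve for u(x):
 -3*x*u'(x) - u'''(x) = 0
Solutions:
 u(x) = C1 + Integral(C2*airyai(-3^(1/3)*x) + C3*airybi(-3^(1/3)*x), x)


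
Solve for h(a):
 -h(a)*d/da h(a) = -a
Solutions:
 h(a) = -sqrt(C1 + a^2)
 h(a) = sqrt(C1 + a^2)


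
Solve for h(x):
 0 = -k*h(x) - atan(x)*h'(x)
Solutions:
 h(x) = C1*exp(-k*Integral(1/atan(x), x))


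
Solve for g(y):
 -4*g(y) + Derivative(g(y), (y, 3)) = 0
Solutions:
 g(y) = C3*exp(2^(2/3)*y) + (C1*sin(2^(2/3)*sqrt(3)*y/2) + C2*cos(2^(2/3)*sqrt(3)*y/2))*exp(-2^(2/3)*y/2)


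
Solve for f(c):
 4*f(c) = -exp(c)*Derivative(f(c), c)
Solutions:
 f(c) = C1*exp(4*exp(-c))


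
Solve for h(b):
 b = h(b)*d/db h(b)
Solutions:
 h(b) = -sqrt(C1 + b^2)
 h(b) = sqrt(C1 + b^2)


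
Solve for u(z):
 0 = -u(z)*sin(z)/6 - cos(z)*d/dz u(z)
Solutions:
 u(z) = C1*cos(z)^(1/6)


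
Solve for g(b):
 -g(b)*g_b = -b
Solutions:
 g(b) = -sqrt(C1 + b^2)
 g(b) = sqrt(C1 + b^2)


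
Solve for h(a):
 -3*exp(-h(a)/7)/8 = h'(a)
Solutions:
 h(a) = 7*log(C1 - 3*a/56)


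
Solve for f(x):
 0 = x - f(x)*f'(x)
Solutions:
 f(x) = -sqrt(C1 + x^2)
 f(x) = sqrt(C1 + x^2)


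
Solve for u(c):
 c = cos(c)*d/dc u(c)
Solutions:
 u(c) = C1 + Integral(c/cos(c), c)


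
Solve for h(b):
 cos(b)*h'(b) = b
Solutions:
 h(b) = C1 + Integral(b/cos(b), b)


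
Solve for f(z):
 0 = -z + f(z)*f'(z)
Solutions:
 f(z) = -sqrt(C1 + z^2)
 f(z) = sqrt(C1 + z^2)


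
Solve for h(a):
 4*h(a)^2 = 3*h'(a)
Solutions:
 h(a) = -3/(C1 + 4*a)


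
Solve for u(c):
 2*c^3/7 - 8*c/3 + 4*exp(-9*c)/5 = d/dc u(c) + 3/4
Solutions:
 u(c) = C1 + c^4/14 - 4*c^2/3 - 3*c/4 - 4*exp(-9*c)/45


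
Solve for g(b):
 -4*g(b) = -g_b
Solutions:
 g(b) = C1*exp(4*b)


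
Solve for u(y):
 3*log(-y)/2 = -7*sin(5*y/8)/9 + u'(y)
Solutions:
 u(y) = C1 + 3*y*log(-y)/2 - 3*y/2 - 56*cos(5*y/8)/45


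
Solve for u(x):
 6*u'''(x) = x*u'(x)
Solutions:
 u(x) = C1 + Integral(C2*airyai(6^(2/3)*x/6) + C3*airybi(6^(2/3)*x/6), x)


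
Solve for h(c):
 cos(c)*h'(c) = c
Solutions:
 h(c) = C1 + Integral(c/cos(c), c)


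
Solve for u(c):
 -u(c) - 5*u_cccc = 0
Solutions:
 u(c) = (C1*sin(sqrt(2)*5^(3/4)*c/10) + C2*cos(sqrt(2)*5^(3/4)*c/10))*exp(-sqrt(2)*5^(3/4)*c/10) + (C3*sin(sqrt(2)*5^(3/4)*c/10) + C4*cos(sqrt(2)*5^(3/4)*c/10))*exp(sqrt(2)*5^(3/4)*c/10)


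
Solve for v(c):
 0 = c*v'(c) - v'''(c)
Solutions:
 v(c) = C1 + Integral(C2*airyai(c) + C3*airybi(c), c)


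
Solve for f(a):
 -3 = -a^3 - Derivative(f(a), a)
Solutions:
 f(a) = C1 - a^4/4 + 3*a


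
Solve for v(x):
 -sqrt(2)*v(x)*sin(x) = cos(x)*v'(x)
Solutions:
 v(x) = C1*cos(x)^(sqrt(2))


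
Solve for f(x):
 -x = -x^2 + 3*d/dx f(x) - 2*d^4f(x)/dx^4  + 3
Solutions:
 f(x) = C1 + C4*exp(2^(2/3)*3^(1/3)*x/2) + x^3/9 - x^2/6 - x + (C2*sin(2^(2/3)*3^(5/6)*x/4) + C3*cos(2^(2/3)*3^(5/6)*x/4))*exp(-2^(2/3)*3^(1/3)*x/4)


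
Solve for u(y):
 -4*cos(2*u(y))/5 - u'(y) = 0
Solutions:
 4*y/5 - log(sin(2*u(y)) - 1)/4 + log(sin(2*u(y)) + 1)/4 = C1


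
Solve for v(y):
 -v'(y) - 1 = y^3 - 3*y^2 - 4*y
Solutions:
 v(y) = C1 - y^4/4 + y^3 + 2*y^2 - y


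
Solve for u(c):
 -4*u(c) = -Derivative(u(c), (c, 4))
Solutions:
 u(c) = C1*exp(-sqrt(2)*c) + C2*exp(sqrt(2)*c) + C3*sin(sqrt(2)*c) + C4*cos(sqrt(2)*c)


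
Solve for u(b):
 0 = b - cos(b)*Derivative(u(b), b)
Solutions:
 u(b) = C1 + Integral(b/cos(b), b)


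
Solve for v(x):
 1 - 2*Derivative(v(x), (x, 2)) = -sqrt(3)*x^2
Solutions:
 v(x) = C1 + C2*x + sqrt(3)*x^4/24 + x^2/4


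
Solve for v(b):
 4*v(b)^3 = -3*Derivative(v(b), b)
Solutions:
 v(b) = -sqrt(6)*sqrt(-1/(C1 - 4*b))/2
 v(b) = sqrt(6)*sqrt(-1/(C1 - 4*b))/2


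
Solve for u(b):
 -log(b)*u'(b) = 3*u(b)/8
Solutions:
 u(b) = C1*exp(-3*li(b)/8)


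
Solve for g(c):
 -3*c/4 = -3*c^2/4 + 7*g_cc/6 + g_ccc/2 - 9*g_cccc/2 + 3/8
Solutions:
 g(c) = C1 + C2*c + C3*exp(c*(1 - sqrt(85))/18) + C4*exp(c*(1 + sqrt(85))/18) + 3*c^4/56 - 39*c^3/196 + 7065*c^2/2744


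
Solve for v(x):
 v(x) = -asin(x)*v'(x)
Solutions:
 v(x) = C1*exp(-Integral(1/asin(x), x))


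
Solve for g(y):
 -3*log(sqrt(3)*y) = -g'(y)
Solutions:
 g(y) = C1 + 3*y*log(y) - 3*y + 3*y*log(3)/2


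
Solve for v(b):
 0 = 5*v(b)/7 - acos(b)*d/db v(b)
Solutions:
 v(b) = C1*exp(5*Integral(1/acos(b), b)/7)


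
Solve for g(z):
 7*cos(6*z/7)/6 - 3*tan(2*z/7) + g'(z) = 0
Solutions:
 g(z) = C1 - 21*log(cos(2*z/7))/2 - 49*sin(6*z/7)/36


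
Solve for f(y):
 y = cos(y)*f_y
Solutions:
 f(y) = C1 + Integral(y/cos(y), y)


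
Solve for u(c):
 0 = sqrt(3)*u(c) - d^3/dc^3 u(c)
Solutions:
 u(c) = C3*exp(3^(1/6)*c) + (C1*sin(3^(2/3)*c/2) + C2*cos(3^(2/3)*c/2))*exp(-3^(1/6)*c/2)


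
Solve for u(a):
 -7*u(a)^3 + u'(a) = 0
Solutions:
 u(a) = -sqrt(2)*sqrt(-1/(C1 + 7*a))/2
 u(a) = sqrt(2)*sqrt(-1/(C1 + 7*a))/2


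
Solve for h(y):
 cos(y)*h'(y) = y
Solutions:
 h(y) = C1 + Integral(y/cos(y), y)


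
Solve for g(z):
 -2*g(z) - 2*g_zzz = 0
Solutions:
 g(z) = C3*exp(-z) + (C1*sin(sqrt(3)*z/2) + C2*cos(sqrt(3)*z/2))*exp(z/2)


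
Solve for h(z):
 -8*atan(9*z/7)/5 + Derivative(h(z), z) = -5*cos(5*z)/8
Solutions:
 h(z) = C1 + 8*z*atan(9*z/7)/5 - 28*log(81*z^2 + 49)/45 - sin(5*z)/8


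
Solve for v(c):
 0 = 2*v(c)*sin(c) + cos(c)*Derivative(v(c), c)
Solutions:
 v(c) = C1*cos(c)^2


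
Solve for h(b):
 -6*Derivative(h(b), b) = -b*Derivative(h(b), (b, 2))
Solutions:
 h(b) = C1 + C2*b^7


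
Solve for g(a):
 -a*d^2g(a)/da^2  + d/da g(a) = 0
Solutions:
 g(a) = C1 + C2*a^2


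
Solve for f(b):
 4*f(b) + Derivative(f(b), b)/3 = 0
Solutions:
 f(b) = C1*exp(-12*b)


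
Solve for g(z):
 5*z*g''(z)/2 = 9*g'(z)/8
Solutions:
 g(z) = C1 + C2*z^(29/20)


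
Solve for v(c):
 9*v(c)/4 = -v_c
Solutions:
 v(c) = C1*exp(-9*c/4)


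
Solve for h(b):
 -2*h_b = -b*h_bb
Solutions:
 h(b) = C1 + C2*b^3


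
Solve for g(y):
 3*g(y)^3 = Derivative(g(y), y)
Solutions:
 g(y) = -sqrt(2)*sqrt(-1/(C1 + 3*y))/2
 g(y) = sqrt(2)*sqrt(-1/(C1 + 3*y))/2


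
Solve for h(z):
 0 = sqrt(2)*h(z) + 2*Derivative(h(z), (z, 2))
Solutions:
 h(z) = C1*sin(2^(3/4)*z/2) + C2*cos(2^(3/4)*z/2)


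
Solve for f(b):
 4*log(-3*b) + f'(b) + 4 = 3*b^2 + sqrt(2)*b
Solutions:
 f(b) = C1 + b^3 + sqrt(2)*b^2/2 - 4*b*log(-b) - 4*b*log(3)


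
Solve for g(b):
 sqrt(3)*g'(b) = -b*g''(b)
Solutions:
 g(b) = C1 + C2*b^(1 - sqrt(3))


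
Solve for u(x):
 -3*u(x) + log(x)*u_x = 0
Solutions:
 u(x) = C1*exp(3*li(x))


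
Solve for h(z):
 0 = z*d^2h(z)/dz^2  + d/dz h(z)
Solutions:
 h(z) = C1 + C2*log(z)


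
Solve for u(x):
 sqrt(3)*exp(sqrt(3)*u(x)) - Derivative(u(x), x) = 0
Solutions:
 u(x) = sqrt(3)*(2*log(-1/(C1 + sqrt(3)*x)) - log(3))/6


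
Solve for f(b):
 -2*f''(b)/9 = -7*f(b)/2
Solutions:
 f(b) = C1*exp(-3*sqrt(7)*b/2) + C2*exp(3*sqrt(7)*b/2)


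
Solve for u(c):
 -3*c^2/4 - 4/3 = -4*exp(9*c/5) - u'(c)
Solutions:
 u(c) = C1 + c^3/4 + 4*c/3 - 20*exp(9*c/5)/9


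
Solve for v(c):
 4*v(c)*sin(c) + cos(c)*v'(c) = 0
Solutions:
 v(c) = C1*cos(c)^4


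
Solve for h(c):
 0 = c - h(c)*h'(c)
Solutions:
 h(c) = -sqrt(C1 + c^2)
 h(c) = sqrt(C1 + c^2)


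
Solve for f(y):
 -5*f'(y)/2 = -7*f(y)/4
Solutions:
 f(y) = C1*exp(7*y/10)


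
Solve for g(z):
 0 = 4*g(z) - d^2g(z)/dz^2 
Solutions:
 g(z) = C1*exp(-2*z) + C2*exp(2*z)


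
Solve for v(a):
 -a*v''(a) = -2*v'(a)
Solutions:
 v(a) = C1 + C2*a^3


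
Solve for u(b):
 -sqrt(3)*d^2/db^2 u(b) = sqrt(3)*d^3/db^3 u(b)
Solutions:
 u(b) = C1 + C2*b + C3*exp(-b)


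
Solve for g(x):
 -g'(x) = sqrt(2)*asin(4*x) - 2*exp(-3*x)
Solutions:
 g(x) = C1 - sqrt(2)*x*asin(4*x) - sqrt(2)*sqrt(1 - 16*x^2)/4 - 2*exp(-3*x)/3


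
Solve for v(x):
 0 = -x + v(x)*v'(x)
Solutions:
 v(x) = -sqrt(C1 + x^2)
 v(x) = sqrt(C1 + x^2)


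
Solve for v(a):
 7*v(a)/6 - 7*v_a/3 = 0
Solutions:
 v(a) = C1*exp(a/2)


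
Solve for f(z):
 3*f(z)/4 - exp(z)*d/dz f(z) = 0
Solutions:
 f(z) = C1*exp(-3*exp(-z)/4)


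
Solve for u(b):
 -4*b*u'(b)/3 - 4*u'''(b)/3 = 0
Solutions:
 u(b) = C1 + Integral(C2*airyai(-b) + C3*airybi(-b), b)


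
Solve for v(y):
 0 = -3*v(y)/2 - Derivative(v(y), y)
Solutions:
 v(y) = C1*exp(-3*y/2)


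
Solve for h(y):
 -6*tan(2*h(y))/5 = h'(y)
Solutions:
 h(y) = -asin(C1*exp(-12*y/5))/2 + pi/2
 h(y) = asin(C1*exp(-12*y/5))/2
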